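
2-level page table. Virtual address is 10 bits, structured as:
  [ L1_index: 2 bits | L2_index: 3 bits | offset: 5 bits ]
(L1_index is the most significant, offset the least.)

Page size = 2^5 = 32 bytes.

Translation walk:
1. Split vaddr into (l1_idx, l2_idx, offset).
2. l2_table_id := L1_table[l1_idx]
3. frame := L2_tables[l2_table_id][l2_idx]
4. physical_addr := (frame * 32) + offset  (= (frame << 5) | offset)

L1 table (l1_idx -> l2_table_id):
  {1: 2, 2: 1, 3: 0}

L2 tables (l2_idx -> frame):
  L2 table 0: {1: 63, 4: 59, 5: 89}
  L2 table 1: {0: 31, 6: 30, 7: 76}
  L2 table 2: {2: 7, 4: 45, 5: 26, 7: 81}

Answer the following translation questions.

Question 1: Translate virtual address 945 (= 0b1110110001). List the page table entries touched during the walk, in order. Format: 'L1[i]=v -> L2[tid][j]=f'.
Answer: L1[3]=0 -> L2[0][5]=89

Derivation:
vaddr = 945 = 0b1110110001
Split: l1_idx=3, l2_idx=5, offset=17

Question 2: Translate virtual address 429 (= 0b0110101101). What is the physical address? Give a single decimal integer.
vaddr = 429 = 0b0110101101
Split: l1_idx=1, l2_idx=5, offset=13
L1[1] = 2
L2[2][5] = 26
paddr = 26 * 32 + 13 = 845

Answer: 845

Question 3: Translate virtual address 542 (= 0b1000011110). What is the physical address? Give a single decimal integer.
vaddr = 542 = 0b1000011110
Split: l1_idx=2, l2_idx=0, offset=30
L1[2] = 1
L2[1][0] = 31
paddr = 31 * 32 + 30 = 1022

Answer: 1022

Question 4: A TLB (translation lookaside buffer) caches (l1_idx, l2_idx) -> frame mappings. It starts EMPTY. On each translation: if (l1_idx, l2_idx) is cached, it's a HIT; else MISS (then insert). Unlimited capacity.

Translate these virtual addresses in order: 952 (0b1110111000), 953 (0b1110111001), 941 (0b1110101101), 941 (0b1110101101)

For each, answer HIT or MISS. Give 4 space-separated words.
vaddr=952: (3,5) not in TLB -> MISS, insert
vaddr=953: (3,5) in TLB -> HIT
vaddr=941: (3,5) in TLB -> HIT
vaddr=941: (3,5) in TLB -> HIT

Answer: MISS HIT HIT HIT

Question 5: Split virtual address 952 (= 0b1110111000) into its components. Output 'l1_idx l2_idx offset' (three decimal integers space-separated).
Answer: 3 5 24

Derivation:
vaddr = 952 = 0b1110111000
  top 2 bits -> l1_idx = 3
  next 3 bits -> l2_idx = 5
  bottom 5 bits -> offset = 24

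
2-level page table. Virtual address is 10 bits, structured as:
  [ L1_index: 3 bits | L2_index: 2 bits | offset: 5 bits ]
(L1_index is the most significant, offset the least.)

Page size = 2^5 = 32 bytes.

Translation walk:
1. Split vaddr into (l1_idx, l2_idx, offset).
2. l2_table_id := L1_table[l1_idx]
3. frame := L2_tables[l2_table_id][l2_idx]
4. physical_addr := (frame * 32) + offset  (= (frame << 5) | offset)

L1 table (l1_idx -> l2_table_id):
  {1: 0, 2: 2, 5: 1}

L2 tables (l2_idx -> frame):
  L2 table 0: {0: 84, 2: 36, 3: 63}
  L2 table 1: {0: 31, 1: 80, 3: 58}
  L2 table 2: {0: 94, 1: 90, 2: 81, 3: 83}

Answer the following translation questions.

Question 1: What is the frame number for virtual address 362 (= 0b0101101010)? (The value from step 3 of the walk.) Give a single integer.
Answer: 83

Derivation:
vaddr = 362: l1_idx=2, l2_idx=3
L1[2] = 2; L2[2][3] = 83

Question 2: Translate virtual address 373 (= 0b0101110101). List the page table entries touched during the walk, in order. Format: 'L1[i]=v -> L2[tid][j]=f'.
Answer: L1[2]=2 -> L2[2][3]=83

Derivation:
vaddr = 373 = 0b0101110101
Split: l1_idx=2, l2_idx=3, offset=21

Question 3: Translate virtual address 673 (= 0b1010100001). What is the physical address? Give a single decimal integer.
vaddr = 673 = 0b1010100001
Split: l1_idx=5, l2_idx=1, offset=1
L1[5] = 1
L2[1][1] = 80
paddr = 80 * 32 + 1 = 2561

Answer: 2561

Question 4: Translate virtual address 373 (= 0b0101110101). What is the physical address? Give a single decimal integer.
vaddr = 373 = 0b0101110101
Split: l1_idx=2, l2_idx=3, offset=21
L1[2] = 2
L2[2][3] = 83
paddr = 83 * 32 + 21 = 2677

Answer: 2677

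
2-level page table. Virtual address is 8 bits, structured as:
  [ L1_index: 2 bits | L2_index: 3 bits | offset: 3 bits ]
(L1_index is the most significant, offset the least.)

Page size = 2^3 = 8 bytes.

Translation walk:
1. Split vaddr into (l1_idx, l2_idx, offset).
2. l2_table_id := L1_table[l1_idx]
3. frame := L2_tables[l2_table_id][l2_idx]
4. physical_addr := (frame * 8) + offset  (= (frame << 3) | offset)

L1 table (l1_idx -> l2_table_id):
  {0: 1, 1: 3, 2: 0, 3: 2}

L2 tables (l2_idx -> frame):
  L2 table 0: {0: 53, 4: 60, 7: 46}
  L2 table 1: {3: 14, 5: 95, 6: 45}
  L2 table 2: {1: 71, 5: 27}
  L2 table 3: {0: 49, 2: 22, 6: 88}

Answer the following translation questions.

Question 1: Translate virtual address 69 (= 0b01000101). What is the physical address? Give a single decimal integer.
Answer: 397

Derivation:
vaddr = 69 = 0b01000101
Split: l1_idx=1, l2_idx=0, offset=5
L1[1] = 3
L2[3][0] = 49
paddr = 49 * 8 + 5 = 397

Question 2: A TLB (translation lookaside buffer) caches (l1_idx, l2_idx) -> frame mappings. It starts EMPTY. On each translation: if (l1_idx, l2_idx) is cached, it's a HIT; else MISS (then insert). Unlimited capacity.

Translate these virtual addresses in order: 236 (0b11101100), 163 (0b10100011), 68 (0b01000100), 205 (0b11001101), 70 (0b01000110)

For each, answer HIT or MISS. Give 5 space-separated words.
vaddr=236: (3,5) not in TLB -> MISS, insert
vaddr=163: (2,4) not in TLB -> MISS, insert
vaddr=68: (1,0) not in TLB -> MISS, insert
vaddr=205: (3,1) not in TLB -> MISS, insert
vaddr=70: (1,0) in TLB -> HIT

Answer: MISS MISS MISS MISS HIT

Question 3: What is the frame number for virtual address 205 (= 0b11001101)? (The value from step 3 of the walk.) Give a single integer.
Answer: 71

Derivation:
vaddr = 205: l1_idx=3, l2_idx=1
L1[3] = 2; L2[2][1] = 71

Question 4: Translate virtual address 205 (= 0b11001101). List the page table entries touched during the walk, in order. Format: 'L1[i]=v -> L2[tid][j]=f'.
Answer: L1[3]=2 -> L2[2][1]=71

Derivation:
vaddr = 205 = 0b11001101
Split: l1_idx=3, l2_idx=1, offset=5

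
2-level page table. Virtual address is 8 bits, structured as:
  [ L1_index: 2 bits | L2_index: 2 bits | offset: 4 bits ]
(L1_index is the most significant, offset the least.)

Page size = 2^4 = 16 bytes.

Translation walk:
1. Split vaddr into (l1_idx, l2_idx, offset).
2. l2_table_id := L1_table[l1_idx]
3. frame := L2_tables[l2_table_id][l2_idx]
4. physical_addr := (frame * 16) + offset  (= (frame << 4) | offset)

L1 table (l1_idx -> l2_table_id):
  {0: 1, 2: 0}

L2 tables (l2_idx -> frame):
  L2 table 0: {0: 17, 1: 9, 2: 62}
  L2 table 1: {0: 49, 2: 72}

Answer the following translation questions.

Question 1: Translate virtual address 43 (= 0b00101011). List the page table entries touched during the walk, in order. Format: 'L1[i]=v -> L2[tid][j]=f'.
Answer: L1[0]=1 -> L2[1][2]=72

Derivation:
vaddr = 43 = 0b00101011
Split: l1_idx=0, l2_idx=2, offset=11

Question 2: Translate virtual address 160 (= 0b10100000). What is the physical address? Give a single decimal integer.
Answer: 992

Derivation:
vaddr = 160 = 0b10100000
Split: l1_idx=2, l2_idx=2, offset=0
L1[2] = 0
L2[0][2] = 62
paddr = 62 * 16 + 0 = 992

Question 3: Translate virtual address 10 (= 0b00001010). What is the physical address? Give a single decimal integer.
Answer: 794

Derivation:
vaddr = 10 = 0b00001010
Split: l1_idx=0, l2_idx=0, offset=10
L1[0] = 1
L2[1][0] = 49
paddr = 49 * 16 + 10 = 794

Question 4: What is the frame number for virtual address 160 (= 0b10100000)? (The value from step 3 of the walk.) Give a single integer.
Answer: 62

Derivation:
vaddr = 160: l1_idx=2, l2_idx=2
L1[2] = 0; L2[0][2] = 62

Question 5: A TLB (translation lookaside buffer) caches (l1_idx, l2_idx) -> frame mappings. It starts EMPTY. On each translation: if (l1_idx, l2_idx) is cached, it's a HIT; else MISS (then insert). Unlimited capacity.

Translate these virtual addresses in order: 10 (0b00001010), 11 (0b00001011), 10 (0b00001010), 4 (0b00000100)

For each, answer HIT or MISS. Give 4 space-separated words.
Answer: MISS HIT HIT HIT

Derivation:
vaddr=10: (0,0) not in TLB -> MISS, insert
vaddr=11: (0,0) in TLB -> HIT
vaddr=10: (0,0) in TLB -> HIT
vaddr=4: (0,0) in TLB -> HIT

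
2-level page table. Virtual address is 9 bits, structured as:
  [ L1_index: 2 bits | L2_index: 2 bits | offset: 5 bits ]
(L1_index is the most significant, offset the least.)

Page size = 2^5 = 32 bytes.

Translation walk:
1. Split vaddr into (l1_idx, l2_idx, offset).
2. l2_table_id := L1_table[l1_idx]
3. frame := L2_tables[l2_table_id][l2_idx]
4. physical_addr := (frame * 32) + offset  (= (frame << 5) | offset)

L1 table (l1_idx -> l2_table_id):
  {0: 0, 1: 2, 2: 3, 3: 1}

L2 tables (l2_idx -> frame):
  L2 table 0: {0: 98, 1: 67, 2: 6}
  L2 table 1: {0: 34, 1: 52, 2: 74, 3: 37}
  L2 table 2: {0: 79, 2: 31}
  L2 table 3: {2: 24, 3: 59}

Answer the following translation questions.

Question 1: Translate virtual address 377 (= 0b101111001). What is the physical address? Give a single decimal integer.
Answer: 1913

Derivation:
vaddr = 377 = 0b101111001
Split: l1_idx=2, l2_idx=3, offset=25
L1[2] = 3
L2[3][3] = 59
paddr = 59 * 32 + 25 = 1913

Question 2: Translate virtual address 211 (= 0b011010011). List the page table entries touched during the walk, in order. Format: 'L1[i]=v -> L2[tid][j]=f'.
vaddr = 211 = 0b011010011
Split: l1_idx=1, l2_idx=2, offset=19

Answer: L1[1]=2 -> L2[2][2]=31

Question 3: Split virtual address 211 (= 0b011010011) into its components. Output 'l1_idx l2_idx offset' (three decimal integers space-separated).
Answer: 1 2 19

Derivation:
vaddr = 211 = 0b011010011
  top 2 bits -> l1_idx = 1
  next 2 bits -> l2_idx = 2
  bottom 5 bits -> offset = 19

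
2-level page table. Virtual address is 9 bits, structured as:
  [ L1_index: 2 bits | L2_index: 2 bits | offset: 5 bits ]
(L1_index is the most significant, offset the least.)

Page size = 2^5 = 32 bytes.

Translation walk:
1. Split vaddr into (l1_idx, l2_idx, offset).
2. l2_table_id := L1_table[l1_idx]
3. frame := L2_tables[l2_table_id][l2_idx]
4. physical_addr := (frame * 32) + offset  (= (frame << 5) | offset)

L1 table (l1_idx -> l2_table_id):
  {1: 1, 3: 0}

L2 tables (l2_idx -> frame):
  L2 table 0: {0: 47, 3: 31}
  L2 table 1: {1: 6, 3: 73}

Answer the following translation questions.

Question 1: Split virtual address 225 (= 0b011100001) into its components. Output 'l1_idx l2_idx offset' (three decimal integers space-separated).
vaddr = 225 = 0b011100001
  top 2 bits -> l1_idx = 1
  next 2 bits -> l2_idx = 3
  bottom 5 bits -> offset = 1

Answer: 1 3 1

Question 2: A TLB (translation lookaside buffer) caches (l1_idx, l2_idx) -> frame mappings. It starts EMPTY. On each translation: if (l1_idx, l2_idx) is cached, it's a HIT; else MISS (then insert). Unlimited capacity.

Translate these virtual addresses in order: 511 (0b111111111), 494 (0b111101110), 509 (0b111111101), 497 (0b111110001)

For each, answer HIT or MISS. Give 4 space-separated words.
Answer: MISS HIT HIT HIT

Derivation:
vaddr=511: (3,3) not in TLB -> MISS, insert
vaddr=494: (3,3) in TLB -> HIT
vaddr=509: (3,3) in TLB -> HIT
vaddr=497: (3,3) in TLB -> HIT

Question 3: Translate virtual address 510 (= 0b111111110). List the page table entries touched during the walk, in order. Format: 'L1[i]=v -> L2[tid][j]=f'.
vaddr = 510 = 0b111111110
Split: l1_idx=3, l2_idx=3, offset=30

Answer: L1[3]=0 -> L2[0][3]=31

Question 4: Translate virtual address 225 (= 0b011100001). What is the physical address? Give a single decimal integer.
vaddr = 225 = 0b011100001
Split: l1_idx=1, l2_idx=3, offset=1
L1[1] = 1
L2[1][3] = 73
paddr = 73 * 32 + 1 = 2337

Answer: 2337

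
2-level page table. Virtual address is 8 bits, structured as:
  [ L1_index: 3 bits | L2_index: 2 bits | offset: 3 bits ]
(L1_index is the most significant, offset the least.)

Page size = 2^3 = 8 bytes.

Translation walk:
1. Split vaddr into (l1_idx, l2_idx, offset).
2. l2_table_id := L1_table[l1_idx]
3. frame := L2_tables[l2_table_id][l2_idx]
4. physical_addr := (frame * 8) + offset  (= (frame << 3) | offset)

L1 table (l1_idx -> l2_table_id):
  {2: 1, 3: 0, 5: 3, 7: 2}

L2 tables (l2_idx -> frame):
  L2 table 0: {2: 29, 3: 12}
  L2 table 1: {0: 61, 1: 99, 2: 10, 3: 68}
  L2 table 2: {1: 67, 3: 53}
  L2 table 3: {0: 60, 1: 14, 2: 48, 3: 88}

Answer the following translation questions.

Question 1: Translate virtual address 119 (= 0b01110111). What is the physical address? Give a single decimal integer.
Answer: 239

Derivation:
vaddr = 119 = 0b01110111
Split: l1_idx=3, l2_idx=2, offset=7
L1[3] = 0
L2[0][2] = 29
paddr = 29 * 8 + 7 = 239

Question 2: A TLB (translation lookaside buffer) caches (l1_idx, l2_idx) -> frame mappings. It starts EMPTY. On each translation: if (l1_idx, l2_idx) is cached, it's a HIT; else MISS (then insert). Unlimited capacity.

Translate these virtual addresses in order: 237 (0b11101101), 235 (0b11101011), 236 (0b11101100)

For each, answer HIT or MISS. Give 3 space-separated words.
Answer: MISS HIT HIT

Derivation:
vaddr=237: (7,1) not in TLB -> MISS, insert
vaddr=235: (7,1) in TLB -> HIT
vaddr=236: (7,1) in TLB -> HIT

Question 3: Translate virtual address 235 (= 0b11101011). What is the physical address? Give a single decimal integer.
vaddr = 235 = 0b11101011
Split: l1_idx=7, l2_idx=1, offset=3
L1[7] = 2
L2[2][1] = 67
paddr = 67 * 8 + 3 = 539

Answer: 539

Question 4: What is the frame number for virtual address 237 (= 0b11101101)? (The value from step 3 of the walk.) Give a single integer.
vaddr = 237: l1_idx=7, l2_idx=1
L1[7] = 2; L2[2][1] = 67

Answer: 67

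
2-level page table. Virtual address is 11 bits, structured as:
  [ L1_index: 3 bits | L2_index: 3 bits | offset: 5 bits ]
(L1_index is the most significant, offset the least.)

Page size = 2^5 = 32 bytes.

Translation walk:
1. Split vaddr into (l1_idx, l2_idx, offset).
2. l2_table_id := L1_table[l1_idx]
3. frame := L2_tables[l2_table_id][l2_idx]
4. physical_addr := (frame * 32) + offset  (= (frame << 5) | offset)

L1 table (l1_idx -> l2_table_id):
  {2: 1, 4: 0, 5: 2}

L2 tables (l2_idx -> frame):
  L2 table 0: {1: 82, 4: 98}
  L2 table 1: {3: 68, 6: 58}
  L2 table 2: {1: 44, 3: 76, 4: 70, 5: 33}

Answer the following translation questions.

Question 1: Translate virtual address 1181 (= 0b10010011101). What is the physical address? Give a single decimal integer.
vaddr = 1181 = 0b10010011101
Split: l1_idx=4, l2_idx=4, offset=29
L1[4] = 0
L2[0][4] = 98
paddr = 98 * 32 + 29 = 3165

Answer: 3165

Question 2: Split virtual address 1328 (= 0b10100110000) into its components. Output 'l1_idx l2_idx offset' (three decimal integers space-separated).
vaddr = 1328 = 0b10100110000
  top 3 bits -> l1_idx = 5
  next 3 bits -> l2_idx = 1
  bottom 5 bits -> offset = 16

Answer: 5 1 16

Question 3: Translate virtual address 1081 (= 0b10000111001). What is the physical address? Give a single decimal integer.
Answer: 2649

Derivation:
vaddr = 1081 = 0b10000111001
Split: l1_idx=4, l2_idx=1, offset=25
L1[4] = 0
L2[0][1] = 82
paddr = 82 * 32 + 25 = 2649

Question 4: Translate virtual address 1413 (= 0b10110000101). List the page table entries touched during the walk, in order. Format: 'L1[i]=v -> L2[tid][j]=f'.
Answer: L1[5]=2 -> L2[2][4]=70

Derivation:
vaddr = 1413 = 0b10110000101
Split: l1_idx=5, l2_idx=4, offset=5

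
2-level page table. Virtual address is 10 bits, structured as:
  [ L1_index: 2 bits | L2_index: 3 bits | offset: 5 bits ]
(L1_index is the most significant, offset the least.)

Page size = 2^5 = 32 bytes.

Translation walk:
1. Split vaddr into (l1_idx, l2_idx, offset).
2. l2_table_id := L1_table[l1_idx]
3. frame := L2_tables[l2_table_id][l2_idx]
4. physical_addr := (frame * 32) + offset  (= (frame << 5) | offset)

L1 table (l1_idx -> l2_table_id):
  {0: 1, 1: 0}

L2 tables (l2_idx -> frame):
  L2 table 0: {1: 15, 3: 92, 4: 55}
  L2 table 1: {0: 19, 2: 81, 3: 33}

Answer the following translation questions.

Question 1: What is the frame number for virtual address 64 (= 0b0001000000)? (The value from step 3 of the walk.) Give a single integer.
Answer: 81

Derivation:
vaddr = 64: l1_idx=0, l2_idx=2
L1[0] = 1; L2[1][2] = 81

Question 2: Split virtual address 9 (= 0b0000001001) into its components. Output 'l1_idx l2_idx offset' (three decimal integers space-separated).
Answer: 0 0 9

Derivation:
vaddr = 9 = 0b0000001001
  top 2 bits -> l1_idx = 0
  next 3 bits -> l2_idx = 0
  bottom 5 bits -> offset = 9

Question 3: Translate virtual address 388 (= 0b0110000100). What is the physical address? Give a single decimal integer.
vaddr = 388 = 0b0110000100
Split: l1_idx=1, l2_idx=4, offset=4
L1[1] = 0
L2[0][4] = 55
paddr = 55 * 32 + 4 = 1764

Answer: 1764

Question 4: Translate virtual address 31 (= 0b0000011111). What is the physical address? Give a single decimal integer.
vaddr = 31 = 0b0000011111
Split: l1_idx=0, l2_idx=0, offset=31
L1[0] = 1
L2[1][0] = 19
paddr = 19 * 32 + 31 = 639

Answer: 639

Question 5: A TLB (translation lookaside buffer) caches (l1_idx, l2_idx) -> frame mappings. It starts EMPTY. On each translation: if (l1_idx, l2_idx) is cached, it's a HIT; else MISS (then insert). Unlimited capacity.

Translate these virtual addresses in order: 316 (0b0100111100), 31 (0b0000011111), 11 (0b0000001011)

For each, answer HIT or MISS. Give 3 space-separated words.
vaddr=316: (1,1) not in TLB -> MISS, insert
vaddr=31: (0,0) not in TLB -> MISS, insert
vaddr=11: (0,0) in TLB -> HIT

Answer: MISS MISS HIT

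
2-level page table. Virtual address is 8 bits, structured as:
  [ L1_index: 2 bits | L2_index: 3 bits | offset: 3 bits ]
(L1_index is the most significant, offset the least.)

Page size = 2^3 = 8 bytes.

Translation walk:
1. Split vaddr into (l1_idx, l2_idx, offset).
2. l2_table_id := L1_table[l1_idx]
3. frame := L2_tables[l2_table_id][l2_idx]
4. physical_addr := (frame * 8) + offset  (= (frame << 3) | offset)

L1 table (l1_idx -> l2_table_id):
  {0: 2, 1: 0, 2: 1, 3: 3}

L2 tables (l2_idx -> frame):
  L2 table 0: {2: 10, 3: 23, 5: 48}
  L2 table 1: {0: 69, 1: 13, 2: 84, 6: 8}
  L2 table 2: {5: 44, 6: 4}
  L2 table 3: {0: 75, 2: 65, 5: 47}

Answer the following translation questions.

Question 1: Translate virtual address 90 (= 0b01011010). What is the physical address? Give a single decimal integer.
Answer: 186

Derivation:
vaddr = 90 = 0b01011010
Split: l1_idx=1, l2_idx=3, offset=2
L1[1] = 0
L2[0][3] = 23
paddr = 23 * 8 + 2 = 186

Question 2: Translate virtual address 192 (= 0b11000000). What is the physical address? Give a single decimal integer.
Answer: 600

Derivation:
vaddr = 192 = 0b11000000
Split: l1_idx=3, l2_idx=0, offset=0
L1[3] = 3
L2[3][0] = 75
paddr = 75 * 8 + 0 = 600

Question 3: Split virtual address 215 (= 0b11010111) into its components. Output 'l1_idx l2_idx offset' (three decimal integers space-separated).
vaddr = 215 = 0b11010111
  top 2 bits -> l1_idx = 3
  next 3 bits -> l2_idx = 2
  bottom 3 bits -> offset = 7

Answer: 3 2 7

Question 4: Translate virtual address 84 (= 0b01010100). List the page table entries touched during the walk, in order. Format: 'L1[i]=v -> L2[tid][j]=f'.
vaddr = 84 = 0b01010100
Split: l1_idx=1, l2_idx=2, offset=4

Answer: L1[1]=0 -> L2[0][2]=10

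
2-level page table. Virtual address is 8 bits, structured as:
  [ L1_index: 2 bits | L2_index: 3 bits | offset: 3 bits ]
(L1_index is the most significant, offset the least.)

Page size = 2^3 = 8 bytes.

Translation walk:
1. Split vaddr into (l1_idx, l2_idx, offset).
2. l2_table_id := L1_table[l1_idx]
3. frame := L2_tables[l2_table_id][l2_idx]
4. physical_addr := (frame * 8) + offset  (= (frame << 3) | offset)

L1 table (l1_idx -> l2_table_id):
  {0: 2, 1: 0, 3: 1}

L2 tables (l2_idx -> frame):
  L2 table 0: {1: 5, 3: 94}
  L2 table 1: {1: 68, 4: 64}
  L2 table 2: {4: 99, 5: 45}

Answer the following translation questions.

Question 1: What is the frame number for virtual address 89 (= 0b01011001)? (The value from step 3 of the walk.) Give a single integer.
Answer: 94

Derivation:
vaddr = 89: l1_idx=1, l2_idx=3
L1[1] = 0; L2[0][3] = 94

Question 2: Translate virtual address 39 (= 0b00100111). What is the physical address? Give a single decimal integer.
Answer: 799

Derivation:
vaddr = 39 = 0b00100111
Split: l1_idx=0, l2_idx=4, offset=7
L1[0] = 2
L2[2][4] = 99
paddr = 99 * 8 + 7 = 799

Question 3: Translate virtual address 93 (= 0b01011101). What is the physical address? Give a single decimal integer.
Answer: 757

Derivation:
vaddr = 93 = 0b01011101
Split: l1_idx=1, l2_idx=3, offset=5
L1[1] = 0
L2[0][3] = 94
paddr = 94 * 8 + 5 = 757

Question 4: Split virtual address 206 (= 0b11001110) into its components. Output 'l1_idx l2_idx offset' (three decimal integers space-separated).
vaddr = 206 = 0b11001110
  top 2 bits -> l1_idx = 3
  next 3 bits -> l2_idx = 1
  bottom 3 bits -> offset = 6

Answer: 3 1 6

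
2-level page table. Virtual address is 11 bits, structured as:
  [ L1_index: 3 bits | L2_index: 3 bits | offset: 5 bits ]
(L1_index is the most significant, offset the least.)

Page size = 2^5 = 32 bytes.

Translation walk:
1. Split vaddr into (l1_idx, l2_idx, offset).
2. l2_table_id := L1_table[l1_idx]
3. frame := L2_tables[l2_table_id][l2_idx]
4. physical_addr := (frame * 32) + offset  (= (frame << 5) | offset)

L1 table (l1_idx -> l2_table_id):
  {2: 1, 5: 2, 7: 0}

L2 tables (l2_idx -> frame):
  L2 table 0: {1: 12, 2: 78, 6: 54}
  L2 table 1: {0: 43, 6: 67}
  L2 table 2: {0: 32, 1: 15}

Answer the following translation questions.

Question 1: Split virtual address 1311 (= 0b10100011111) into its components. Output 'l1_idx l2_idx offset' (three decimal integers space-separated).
Answer: 5 0 31

Derivation:
vaddr = 1311 = 0b10100011111
  top 3 bits -> l1_idx = 5
  next 3 bits -> l2_idx = 0
  bottom 5 bits -> offset = 31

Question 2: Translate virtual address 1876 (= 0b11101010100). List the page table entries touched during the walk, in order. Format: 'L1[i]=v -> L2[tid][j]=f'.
vaddr = 1876 = 0b11101010100
Split: l1_idx=7, l2_idx=2, offset=20

Answer: L1[7]=0 -> L2[0][2]=78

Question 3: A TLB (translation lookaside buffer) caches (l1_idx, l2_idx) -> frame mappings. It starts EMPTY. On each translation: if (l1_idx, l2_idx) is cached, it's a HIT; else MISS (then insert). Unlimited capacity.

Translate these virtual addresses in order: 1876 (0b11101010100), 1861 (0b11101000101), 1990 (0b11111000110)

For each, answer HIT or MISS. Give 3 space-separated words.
Answer: MISS HIT MISS

Derivation:
vaddr=1876: (7,2) not in TLB -> MISS, insert
vaddr=1861: (7,2) in TLB -> HIT
vaddr=1990: (7,6) not in TLB -> MISS, insert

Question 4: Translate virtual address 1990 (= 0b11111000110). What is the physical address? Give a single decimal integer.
Answer: 1734

Derivation:
vaddr = 1990 = 0b11111000110
Split: l1_idx=7, l2_idx=6, offset=6
L1[7] = 0
L2[0][6] = 54
paddr = 54 * 32 + 6 = 1734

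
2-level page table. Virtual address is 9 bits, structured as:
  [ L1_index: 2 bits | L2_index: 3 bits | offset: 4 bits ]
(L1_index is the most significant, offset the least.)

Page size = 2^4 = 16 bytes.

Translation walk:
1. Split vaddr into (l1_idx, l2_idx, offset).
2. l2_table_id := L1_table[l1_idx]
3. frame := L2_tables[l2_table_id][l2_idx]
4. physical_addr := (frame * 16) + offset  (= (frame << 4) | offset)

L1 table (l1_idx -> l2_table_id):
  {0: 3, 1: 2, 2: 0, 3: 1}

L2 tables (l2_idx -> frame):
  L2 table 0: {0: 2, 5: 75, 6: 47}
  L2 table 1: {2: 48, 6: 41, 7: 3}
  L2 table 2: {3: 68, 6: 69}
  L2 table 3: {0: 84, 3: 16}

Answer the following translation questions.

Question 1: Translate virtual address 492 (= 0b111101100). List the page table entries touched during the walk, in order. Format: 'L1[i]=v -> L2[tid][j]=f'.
Answer: L1[3]=1 -> L2[1][6]=41

Derivation:
vaddr = 492 = 0b111101100
Split: l1_idx=3, l2_idx=6, offset=12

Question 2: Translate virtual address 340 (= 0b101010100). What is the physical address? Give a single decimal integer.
Answer: 1204

Derivation:
vaddr = 340 = 0b101010100
Split: l1_idx=2, l2_idx=5, offset=4
L1[2] = 0
L2[0][5] = 75
paddr = 75 * 16 + 4 = 1204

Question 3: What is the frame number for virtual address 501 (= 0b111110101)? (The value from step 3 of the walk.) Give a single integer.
vaddr = 501: l1_idx=3, l2_idx=7
L1[3] = 1; L2[1][7] = 3

Answer: 3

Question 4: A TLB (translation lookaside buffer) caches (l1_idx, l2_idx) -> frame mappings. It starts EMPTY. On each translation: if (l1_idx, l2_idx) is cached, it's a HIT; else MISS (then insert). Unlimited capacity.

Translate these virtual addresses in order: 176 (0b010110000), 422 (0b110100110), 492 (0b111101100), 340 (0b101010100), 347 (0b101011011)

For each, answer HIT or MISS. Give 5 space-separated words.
vaddr=176: (1,3) not in TLB -> MISS, insert
vaddr=422: (3,2) not in TLB -> MISS, insert
vaddr=492: (3,6) not in TLB -> MISS, insert
vaddr=340: (2,5) not in TLB -> MISS, insert
vaddr=347: (2,5) in TLB -> HIT

Answer: MISS MISS MISS MISS HIT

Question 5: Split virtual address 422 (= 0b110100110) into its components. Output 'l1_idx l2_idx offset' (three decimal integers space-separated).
Answer: 3 2 6

Derivation:
vaddr = 422 = 0b110100110
  top 2 bits -> l1_idx = 3
  next 3 bits -> l2_idx = 2
  bottom 4 bits -> offset = 6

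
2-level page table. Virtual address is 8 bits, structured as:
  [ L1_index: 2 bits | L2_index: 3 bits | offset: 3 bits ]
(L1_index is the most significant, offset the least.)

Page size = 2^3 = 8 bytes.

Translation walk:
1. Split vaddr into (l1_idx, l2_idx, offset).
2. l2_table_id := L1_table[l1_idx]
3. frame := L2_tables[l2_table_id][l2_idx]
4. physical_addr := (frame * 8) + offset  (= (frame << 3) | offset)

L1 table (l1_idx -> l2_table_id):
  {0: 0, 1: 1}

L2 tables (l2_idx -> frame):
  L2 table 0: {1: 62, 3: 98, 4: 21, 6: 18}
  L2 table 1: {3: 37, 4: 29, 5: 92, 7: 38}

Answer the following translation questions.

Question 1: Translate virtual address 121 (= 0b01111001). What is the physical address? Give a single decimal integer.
Answer: 305

Derivation:
vaddr = 121 = 0b01111001
Split: l1_idx=1, l2_idx=7, offset=1
L1[1] = 1
L2[1][7] = 38
paddr = 38 * 8 + 1 = 305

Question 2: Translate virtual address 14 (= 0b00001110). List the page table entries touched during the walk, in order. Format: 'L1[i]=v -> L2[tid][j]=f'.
vaddr = 14 = 0b00001110
Split: l1_idx=0, l2_idx=1, offset=6

Answer: L1[0]=0 -> L2[0][1]=62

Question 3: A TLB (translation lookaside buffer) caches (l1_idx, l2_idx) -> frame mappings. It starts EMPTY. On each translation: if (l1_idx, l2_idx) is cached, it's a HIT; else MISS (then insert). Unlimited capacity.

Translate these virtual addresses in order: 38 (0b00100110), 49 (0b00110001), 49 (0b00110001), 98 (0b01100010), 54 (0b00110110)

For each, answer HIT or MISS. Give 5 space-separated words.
Answer: MISS MISS HIT MISS HIT

Derivation:
vaddr=38: (0,4) not in TLB -> MISS, insert
vaddr=49: (0,6) not in TLB -> MISS, insert
vaddr=49: (0,6) in TLB -> HIT
vaddr=98: (1,4) not in TLB -> MISS, insert
vaddr=54: (0,6) in TLB -> HIT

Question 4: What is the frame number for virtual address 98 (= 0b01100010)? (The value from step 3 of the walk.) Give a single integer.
vaddr = 98: l1_idx=1, l2_idx=4
L1[1] = 1; L2[1][4] = 29

Answer: 29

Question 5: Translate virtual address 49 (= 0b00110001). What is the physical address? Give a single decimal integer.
vaddr = 49 = 0b00110001
Split: l1_idx=0, l2_idx=6, offset=1
L1[0] = 0
L2[0][6] = 18
paddr = 18 * 8 + 1 = 145

Answer: 145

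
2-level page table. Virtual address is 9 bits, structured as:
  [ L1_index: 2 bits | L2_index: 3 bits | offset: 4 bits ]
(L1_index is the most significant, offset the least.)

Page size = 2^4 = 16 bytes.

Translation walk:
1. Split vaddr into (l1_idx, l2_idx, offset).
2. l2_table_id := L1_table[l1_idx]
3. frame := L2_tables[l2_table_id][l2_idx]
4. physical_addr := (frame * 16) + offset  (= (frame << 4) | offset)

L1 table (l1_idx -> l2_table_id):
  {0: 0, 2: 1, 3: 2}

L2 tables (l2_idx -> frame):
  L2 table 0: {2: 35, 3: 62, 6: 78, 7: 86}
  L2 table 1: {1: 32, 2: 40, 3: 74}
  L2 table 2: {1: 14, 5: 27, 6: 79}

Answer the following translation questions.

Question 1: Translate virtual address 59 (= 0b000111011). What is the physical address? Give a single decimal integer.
vaddr = 59 = 0b000111011
Split: l1_idx=0, l2_idx=3, offset=11
L1[0] = 0
L2[0][3] = 62
paddr = 62 * 16 + 11 = 1003

Answer: 1003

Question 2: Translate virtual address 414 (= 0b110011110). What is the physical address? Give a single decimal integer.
vaddr = 414 = 0b110011110
Split: l1_idx=3, l2_idx=1, offset=14
L1[3] = 2
L2[2][1] = 14
paddr = 14 * 16 + 14 = 238

Answer: 238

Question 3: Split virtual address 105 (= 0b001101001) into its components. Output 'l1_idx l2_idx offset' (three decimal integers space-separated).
Answer: 0 6 9

Derivation:
vaddr = 105 = 0b001101001
  top 2 bits -> l1_idx = 0
  next 3 bits -> l2_idx = 6
  bottom 4 bits -> offset = 9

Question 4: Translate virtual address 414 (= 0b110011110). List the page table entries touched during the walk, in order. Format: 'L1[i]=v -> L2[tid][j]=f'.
vaddr = 414 = 0b110011110
Split: l1_idx=3, l2_idx=1, offset=14

Answer: L1[3]=2 -> L2[2][1]=14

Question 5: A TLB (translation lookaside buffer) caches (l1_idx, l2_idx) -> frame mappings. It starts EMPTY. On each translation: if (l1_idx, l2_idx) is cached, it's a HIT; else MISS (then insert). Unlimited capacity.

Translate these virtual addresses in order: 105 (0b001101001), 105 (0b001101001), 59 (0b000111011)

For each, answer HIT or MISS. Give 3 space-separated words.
Answer: MISS HIT MISS

Derivation:
vaddr=105: (0,6) not in TLB -> MISS, insert
vaddr=105: (0,6) in TLB -> HIT
vaddr=59: (0,3) not in TLB -> MISS, insert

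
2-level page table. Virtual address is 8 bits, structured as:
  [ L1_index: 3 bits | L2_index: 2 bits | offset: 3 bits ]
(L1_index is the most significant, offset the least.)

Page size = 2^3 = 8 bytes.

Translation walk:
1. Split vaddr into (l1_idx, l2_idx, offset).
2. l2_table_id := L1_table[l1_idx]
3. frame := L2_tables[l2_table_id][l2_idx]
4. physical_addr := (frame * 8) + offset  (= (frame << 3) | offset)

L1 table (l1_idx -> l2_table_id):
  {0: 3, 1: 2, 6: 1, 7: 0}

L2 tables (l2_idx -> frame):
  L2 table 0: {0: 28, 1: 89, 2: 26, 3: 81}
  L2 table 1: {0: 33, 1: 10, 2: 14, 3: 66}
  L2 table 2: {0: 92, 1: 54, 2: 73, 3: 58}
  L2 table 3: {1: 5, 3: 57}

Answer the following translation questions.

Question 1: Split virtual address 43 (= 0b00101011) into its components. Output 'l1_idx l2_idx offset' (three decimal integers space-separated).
Answer: 1 1 3

Derivation:
vaddr = 43 = 0b00101011
  top 3 bits -> l1_idx = 1
  next 2 bits -> l2_idx = 1
  bottom 3 bits -> offset = 3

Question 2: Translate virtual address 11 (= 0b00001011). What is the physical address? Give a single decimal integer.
Answer: 43

Derivation:
vaddr = 11 = 0b00001011
Split: l1_idx=0, l2_idx=1, offset=3
L1[0] = 3
L2[3][1] = 5
paddr = 5 * 8 + 3 = 43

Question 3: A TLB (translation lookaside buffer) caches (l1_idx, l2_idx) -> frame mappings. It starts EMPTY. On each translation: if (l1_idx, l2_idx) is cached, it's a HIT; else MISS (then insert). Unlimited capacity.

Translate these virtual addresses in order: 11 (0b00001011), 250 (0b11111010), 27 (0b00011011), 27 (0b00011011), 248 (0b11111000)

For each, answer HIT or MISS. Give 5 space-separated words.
Answer: MISS MISS MISS HIT HIT

Derivation:
vaddr=11: (0,1) not in TLB -> MISS, insert
vaddr=250: (7,3) not in TLB -> MISS, insert
vaddr=27: (0,3) not in TLB -> MISS, insert
vaddr=27: (0,3) in TLB -> HIT
vaddr=248: (7,3) in TLB -> HIT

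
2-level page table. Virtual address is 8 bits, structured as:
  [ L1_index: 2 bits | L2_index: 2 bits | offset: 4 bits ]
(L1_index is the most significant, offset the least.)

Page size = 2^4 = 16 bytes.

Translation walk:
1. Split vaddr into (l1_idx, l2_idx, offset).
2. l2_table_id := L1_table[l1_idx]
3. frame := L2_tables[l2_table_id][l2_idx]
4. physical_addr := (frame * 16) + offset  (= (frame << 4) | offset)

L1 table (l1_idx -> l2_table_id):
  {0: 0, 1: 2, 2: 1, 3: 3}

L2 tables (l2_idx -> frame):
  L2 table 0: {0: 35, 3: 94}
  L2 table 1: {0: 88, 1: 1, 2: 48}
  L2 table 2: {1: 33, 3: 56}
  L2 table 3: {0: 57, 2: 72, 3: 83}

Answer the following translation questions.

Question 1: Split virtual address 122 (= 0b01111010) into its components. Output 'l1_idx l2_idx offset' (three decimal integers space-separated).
vaddr = 122 = 0b01111010
  top 2 bits -> l1_idx = 1
  next 2 bits -> l2_idx = 3
  bottom 4 bits -> offset = 10

Answer: 1 3 10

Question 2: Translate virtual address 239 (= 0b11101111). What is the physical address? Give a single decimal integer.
vaddr = 239 = 0b11101111
Split: l1_idx=3, l2_idx=2, offset=15
L1[3] = 3
L2[3][2] = 72
paddr = 72 * 16 + 15 = 1167

Answer: 1167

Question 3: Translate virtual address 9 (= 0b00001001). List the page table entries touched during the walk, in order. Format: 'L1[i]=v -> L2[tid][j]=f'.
vaddr = 9 = 0b00001001
Split: l1_idx=0, l2_idx=0, offset=9

Answer: L1[0]=0 -> L2[0][0]=35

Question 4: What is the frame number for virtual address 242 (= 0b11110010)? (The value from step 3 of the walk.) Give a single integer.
Answer: 83

Derivation:
vaddr = 242: l1_idx=3, l2_idx=3
L1[3] = 3; L2[3][3] = 83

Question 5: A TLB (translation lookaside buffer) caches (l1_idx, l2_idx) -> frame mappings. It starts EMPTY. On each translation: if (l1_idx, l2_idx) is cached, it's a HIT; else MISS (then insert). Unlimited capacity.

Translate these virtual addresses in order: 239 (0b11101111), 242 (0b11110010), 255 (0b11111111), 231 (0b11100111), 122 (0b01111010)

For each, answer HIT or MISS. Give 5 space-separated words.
Answer: MISS MISS HIT HIT MISS

Derivation:
vaddr=239: (3,2) not in TLB -> MISS, insert
vaddr=242: (3,3) not in TLB -> MISS, insert
vaddr=255: (3,3) in TLB -> HIT
vaddr=231: (3,2) in TLB -> HIT
vaddr=122: (1,3) not in TLB -> MISS, insert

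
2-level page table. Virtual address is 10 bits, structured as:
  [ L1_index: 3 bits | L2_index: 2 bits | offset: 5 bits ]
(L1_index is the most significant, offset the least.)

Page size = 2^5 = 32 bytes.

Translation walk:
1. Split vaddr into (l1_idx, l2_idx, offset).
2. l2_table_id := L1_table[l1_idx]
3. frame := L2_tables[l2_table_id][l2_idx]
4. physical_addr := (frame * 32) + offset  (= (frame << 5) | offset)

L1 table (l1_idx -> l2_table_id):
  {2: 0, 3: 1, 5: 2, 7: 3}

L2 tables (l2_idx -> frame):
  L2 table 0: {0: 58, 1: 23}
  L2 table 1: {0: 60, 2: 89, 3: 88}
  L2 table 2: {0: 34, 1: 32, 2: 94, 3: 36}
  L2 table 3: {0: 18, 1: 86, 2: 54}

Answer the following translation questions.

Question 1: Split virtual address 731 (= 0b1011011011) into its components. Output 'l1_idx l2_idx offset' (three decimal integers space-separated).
Answer: 5 2 27

Derivation:
vaddr = 731 = 0b1011011011
  top 3 bits -> l1_idx = 5
  next 2 bits -> l2_idx = 2
  bottom 5 bits -> offset = 27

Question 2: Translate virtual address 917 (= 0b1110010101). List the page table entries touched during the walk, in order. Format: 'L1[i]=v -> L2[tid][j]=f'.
Answer: L1[7]=3 -> L2[3][0]=18

Derivation:
vaddr = 917 = 0b1110010101
Split: l1_idx=7, l2_idx=0, offset=21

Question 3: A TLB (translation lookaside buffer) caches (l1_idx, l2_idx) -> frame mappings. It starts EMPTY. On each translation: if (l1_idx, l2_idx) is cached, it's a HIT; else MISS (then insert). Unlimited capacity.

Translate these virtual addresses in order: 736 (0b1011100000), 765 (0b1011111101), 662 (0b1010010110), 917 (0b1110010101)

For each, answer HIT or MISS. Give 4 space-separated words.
Answer: MISS HIT MISS MISS

Derivation:
vaddr=736: (5,3) not in TLB -> MISS, insert
vaddr=765: (5,3) in TLB -> HIT
vaddr=662: (5,0) not in TLB -> MISS, insert
vaddr=917: (7,0) not in TLB -> MISS, insert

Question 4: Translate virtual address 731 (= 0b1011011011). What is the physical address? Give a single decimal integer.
Answer: 3035

Derivation:
vaddr = 731 = 0b1011011011
Split: l1_idx=5, l2_idx=2, offset=27
L1[5] = 2
L2[2][2] = 94
paddr = 94 * 32 + 27 = 3035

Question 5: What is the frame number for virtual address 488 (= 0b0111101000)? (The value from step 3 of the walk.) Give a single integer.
Answer: 88

Derivation:
vaddr = 488: l1_idx=3, l2_idx=3
L1[3] = 1; L2[1][3] = 88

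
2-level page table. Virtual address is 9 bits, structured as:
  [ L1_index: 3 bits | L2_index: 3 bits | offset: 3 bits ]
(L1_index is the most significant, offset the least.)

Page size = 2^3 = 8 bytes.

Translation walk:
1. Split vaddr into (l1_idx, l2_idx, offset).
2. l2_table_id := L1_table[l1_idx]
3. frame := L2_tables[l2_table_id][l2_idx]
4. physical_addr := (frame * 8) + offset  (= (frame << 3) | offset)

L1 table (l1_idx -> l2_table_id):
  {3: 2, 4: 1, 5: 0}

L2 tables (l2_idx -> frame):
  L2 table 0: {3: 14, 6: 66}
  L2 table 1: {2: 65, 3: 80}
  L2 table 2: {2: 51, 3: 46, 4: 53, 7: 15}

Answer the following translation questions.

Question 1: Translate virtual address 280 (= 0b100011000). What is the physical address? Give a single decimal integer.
Answer: 640

Derivation:
vaddr = 280 = 0b100011000
Split: l1_idx=4, l2_idx=3, offset=0
L1[4] = 1
L2[1][3] = 80
paddr = 80 * 8 + 0 = 640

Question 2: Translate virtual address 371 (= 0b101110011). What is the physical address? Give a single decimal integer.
vaddr = 371 = 0b101110011
Split: l1_idx=5, l2_idx=6, offset=3
L1[5] = 0
L2[0][6] = 66
paddr = 66 * 8 + 3 = 531

Answer: 531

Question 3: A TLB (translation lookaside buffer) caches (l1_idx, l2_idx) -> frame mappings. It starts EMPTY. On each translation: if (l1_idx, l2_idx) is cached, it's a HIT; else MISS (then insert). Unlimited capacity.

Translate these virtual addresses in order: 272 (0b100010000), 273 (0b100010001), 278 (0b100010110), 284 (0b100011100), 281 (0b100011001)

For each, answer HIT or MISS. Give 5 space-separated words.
Answer: MISS HIT HIT MISS HIT

Derivation:
vaddr=272: (4,2) not in TLB -> MISS, insert
vaddr=273: (4,2) in TLB -> HIT
vaddr=278: (4,2) in TLB -> HIT
vaddr=284: (4,3) not in TLB -> MISS, insert
vaddr=281: (4,3) in TLB -> HIT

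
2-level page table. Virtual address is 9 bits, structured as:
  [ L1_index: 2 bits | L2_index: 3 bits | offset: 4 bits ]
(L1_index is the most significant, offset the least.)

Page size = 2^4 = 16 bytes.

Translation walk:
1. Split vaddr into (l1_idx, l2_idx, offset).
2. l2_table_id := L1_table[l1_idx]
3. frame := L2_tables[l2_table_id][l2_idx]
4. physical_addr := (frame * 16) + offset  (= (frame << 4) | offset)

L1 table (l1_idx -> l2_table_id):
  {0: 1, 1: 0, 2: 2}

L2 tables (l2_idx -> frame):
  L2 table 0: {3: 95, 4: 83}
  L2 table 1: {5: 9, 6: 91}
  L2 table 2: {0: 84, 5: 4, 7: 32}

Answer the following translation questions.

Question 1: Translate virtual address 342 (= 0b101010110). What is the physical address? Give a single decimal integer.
Answer: 70

Derivation:
vaddr = 342 = 0b101010110
Split: l1_idx=2, l2_idx=5, offset=6
L1[2] = 2
L2[2][5] = 4
paddr = 4 * 16 + 6 = 70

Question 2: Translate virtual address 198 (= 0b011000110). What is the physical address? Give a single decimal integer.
Answer: 1334

Derivation:
vaddr = 198 = 0b011000110
Split: l1_idx=1, l2_idx=4, offset=6
L1[1] = 0
L2[0][4] = 83
paddr = 83 * 16 + 6 = 1334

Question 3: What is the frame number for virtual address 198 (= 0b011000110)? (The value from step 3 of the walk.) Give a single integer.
Answer: 83

Derivation:
vaddr = 198: l1_idx=1, l2_idx=4
L1[1] = 0; L2[0][4] = 83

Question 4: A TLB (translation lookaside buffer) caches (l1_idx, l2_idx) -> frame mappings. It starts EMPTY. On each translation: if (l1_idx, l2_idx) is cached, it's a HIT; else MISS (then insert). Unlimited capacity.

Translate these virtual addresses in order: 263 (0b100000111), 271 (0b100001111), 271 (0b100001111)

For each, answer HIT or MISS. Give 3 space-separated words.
Answer: MISS HIT HIT

Derivation:
vaddr=263: (2,0) not in TLB -> MISS, insert
vaddr=271: (2,0) in TLB -> HIT
vaddr=271: (2,0) in TLB -> HIT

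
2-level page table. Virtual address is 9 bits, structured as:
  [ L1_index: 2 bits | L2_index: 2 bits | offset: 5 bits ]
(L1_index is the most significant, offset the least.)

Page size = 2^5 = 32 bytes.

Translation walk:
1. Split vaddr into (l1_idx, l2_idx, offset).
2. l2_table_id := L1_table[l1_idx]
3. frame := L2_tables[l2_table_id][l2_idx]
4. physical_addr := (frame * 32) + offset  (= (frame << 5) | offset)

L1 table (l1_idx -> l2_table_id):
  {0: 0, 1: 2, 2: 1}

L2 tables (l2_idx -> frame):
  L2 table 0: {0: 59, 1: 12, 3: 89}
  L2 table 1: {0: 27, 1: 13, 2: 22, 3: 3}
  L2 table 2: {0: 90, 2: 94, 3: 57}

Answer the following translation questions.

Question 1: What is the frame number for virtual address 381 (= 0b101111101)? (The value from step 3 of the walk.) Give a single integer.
Answer: 3

Derivation:
vaddr = 381: l1_idx=2, l2_idx=3
L1[2] = 1; L2[1][3] = 3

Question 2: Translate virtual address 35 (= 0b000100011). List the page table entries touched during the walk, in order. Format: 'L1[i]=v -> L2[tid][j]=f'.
Answer: L1[0]=0 -> L2[0][1]=12

Derivation:
vaddr = 35 = 0b000100011
Split: l1_idx=0, l2_idx=1, offset=3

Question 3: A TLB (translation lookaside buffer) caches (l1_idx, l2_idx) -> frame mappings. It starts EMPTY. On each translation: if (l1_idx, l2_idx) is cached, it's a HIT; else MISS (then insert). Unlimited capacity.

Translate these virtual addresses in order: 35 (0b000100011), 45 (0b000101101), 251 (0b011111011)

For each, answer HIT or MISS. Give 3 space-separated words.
vaddr=35: (0,1) not in TLB -> MISS, insert
vaddr=45: (0,1) in TLB -> HIT
vaddr=251: (1,3) not in TLB -> MISS, insert

Answer: MISS HIT MISS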